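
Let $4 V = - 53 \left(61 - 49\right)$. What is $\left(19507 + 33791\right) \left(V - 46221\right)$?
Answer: $-2471961240$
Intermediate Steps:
$V = -159$ ($V = \frac{\left(-53\right) \left(61 - 49\right)}{4} = \frac{\left(-53\right) 12}{4} = \frac{1}{4} \left(-636\right) = -159$)
$\left(19507 + 33791\right) \left(V - 46221\right) = \left(19507 + 33791\right) \left(-159 - 46221\right) = 53298 \left(-46380\right) = -2471961240$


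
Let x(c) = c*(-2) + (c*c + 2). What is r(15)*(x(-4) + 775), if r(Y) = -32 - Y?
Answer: -37647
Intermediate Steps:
x(c) = 2 + c**2 - 2*c (x(c) = -2*c + (c**2 + 2) = -2*c + (2 + c**2) = 2 + c**2 - 2*c)
r(15)*(x(-4) + 775) = (-32 - 1*15)*((2 + (-4)**2 - 2*(-4)) + 775) = (-32 - 15)*((2 + 16 + 8) + 775) = -47*(26 + 775) = -47*801 = -37647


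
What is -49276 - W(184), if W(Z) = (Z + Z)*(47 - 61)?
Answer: -44124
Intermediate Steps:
W(Z) = -28*Z (W(Z) = (2*Z)*(-14) = -28*Z)
-49276 - W(184) = -49276 - (-28)*184 = -49276 - 1*(-5152) = -49276 + 5152 = -44124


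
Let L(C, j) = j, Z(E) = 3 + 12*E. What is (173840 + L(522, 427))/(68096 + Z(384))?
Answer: 174267/72707 ≈ 2.3968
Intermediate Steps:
(173840 + L(522, 427))/(68096 + Z(384)) = (173840 + 427)/(68096 + (3 + 12*384)) = 174267/(68096 + (3 + 4608)) = 174267/(68096 + 4611) = 174267/72707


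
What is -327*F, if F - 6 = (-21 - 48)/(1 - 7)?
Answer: -11445/2 ≈ -5722.5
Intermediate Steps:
F = 35/2 (F = 6 + (-21 - 48)/(1 - 7) = 6 - 69/(-6) = 6 - 69*(-⅙) = 6 + 23/2 = 35/2 ≈ 17.500)
-327*F = -327*35/2 = -11445/2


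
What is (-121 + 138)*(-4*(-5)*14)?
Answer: 4760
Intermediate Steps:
(-121 + 138)*(-4*(-5)*14) = 17*(20*14) = 17*280 = 4760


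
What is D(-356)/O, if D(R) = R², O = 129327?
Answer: 126736/129327 ≈ 0.97997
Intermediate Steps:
D(-356)/O = (-356)²/129327 = 126736*(1/129327) = 126736/129327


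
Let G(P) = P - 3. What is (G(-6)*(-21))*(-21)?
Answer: -3969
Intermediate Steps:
G(P) = -3 + P
(G(-6)*(-21))*(-21) = ((-3 - 6)*(-21))*(-21) = -9*(-21)*(-21) = 189*(-21) = -3969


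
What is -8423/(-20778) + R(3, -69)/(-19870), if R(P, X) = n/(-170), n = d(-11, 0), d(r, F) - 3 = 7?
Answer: 711306487/1754650155 ≈ 0.40538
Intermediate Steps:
d(r, F) = 10 (d(r, F) = 3 + 7 = 10)
n = 10
R(P, X) = -1/17 (R(P, X) = 10/(-170) = 10*(-1/170) = -1/17)
-8423/(-20778) + R(3, -69)/(-19870) = -8423/(-20778) - 1/17/(-19870) = -8423*(-1/20778) - 1/17*(-1/19870) = 8423/20778 + 1/337790 = 711306487/1754650155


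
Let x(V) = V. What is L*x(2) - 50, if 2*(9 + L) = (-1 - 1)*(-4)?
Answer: -60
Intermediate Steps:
L = -5 (L = -9 + ((-1 - 1)*(-4))/2 = -9 + (-2*(-4))/2 = -9 + (1/2)*8 = -9 + 4 = -5)
L*x(2) - 50 = -5*2 - 50 = -10 - 50 = -60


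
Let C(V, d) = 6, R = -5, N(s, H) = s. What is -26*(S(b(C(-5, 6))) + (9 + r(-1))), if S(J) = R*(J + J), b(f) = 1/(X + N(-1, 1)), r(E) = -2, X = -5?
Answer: -676/3 ≈ -225.33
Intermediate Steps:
b(f) = -1/6 (b(f) = 1/(-5 - 1) = 1/(-6) = -1/6)
S(J) = -10*J (S(J) = -5*(J + J) = -10*J)
-26*(S(b(C(-5, 6))) + (9 + r(-1))) = -26*(-10*(-1/6) + (9 - 2)) = -26*(5/3 + 7) = -26*26/3 = -676/3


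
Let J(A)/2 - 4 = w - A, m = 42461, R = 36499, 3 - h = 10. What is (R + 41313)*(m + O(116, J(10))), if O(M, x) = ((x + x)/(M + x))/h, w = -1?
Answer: 168502897556/51 ≈ 3.3040e+9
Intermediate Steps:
h = -7 (h = 3 - 1*10 = 3 - 10 = -7)
J(A) = 6 - 2*A (J(A) = 8 + 2*(-1 - A) = 8 + (-2 - 2*A) = 6 - 2*A)
O(M, x) = -2*x/(7*(M + x)) (O(M, x) = ((x + x)/(M + x))/(-7) = ((2*x)/(M + x))*(-⅐) = (2*x/(M + x))*(-⅐) = -2*x/(7*(M + x)))
(R + 41313)*(m + O(116, J(10))) = (36499 + 41313)*(42461 - 2*(6 - 2*10)/(7*116 + 7*(6 - 2*10))) = 77812*(42461 - 2*(6 - 20)/(812 + 7*(6 - 20))) = 77812*(42461 - 2*(-14)/(812 + 7*(-14))) = 77812*(42461 - 2*(-14)/(812 - 98)) = 77812*(42461 - 2*(-14)/714) = 77812*(42461 - 2*(-14)*1/714) = 77812*(42461 + 2/51) = 77812*(2165513/51) = 168502897556/51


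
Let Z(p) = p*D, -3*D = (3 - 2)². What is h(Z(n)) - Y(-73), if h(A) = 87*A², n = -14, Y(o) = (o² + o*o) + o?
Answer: -26071/3 ≈ -8690.3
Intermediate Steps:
Y(o) = o + 2*o² (Y(o) = (o² + o²) + o = 2*o² + o = o + 2*o²)
D = -⅓ (D = -(3 - 2)²/3 = -⅓*1² = -⅓*1 = -⅓ ≈ -0.33333)
Z(p) = -p/3 (Z(p) = p*(-⅓) = -p/3)
h(Z(n)) - Y(-73) = 87*(-⅓*(-14))² - (-73)*(1 + 2*(-73)) = 87*(14/3)² - (-73)*(1 - 146) = 87*(196/9) - (-73)*(-145) = 5684/3 - 1*10585 = 5684/3 - 10585 = -26071/3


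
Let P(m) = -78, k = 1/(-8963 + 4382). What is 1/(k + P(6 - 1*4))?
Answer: -4581/357319 ≈ -0.012820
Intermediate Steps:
k = -1/4581 (k = 1/(-4581) = -1/4581 ≈ -0.00021829)
1/(k + P(6 - 1*4)) = 1/(-1/4581 - 78) = 1/(-357319/4581) = -4581/357319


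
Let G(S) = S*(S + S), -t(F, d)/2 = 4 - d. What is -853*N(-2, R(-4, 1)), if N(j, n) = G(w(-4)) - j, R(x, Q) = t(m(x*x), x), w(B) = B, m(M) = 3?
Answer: -29002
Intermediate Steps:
t(F, d) = -8 + 2*d (t(F, d) = -2*(4 - d) = -8 + 2*d)
G(S) = 2*S**2 (G(S) = S*(2*S) = 2*S**2)
R(x, Q) = -8 + 2*x
N(j, n) = 32 - j (N(j, n) = 2*(-4)**2 - j = 2*16 - j = 32 - j)
-853*N(-2, R(-4, 1)) = -853*(32 - 1*(-2)) = -853*(32 + 2) = -853*34 = -29002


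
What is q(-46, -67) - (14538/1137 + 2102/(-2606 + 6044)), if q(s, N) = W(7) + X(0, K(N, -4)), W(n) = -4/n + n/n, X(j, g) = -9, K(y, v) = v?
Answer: -100190281/4560507 ≈ -21.969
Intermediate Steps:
W(n) = 1 - 4/n (W(n) = -4/n + 1 = 1 - 4/n)
q(s, N) = -60/7 (q(s, N) = (-4 + 7)/7 - 9 = (⅐)*3 - 9 = 3/7 - 9 = -60/7)
q(-46, -67) - (14538/1137 + 2102/(-2606 + 6044)) = -60/7 - (14538/1137 + 2102/(-2606 + 6044)) = -60/7 - (14538*(1/1137) + 2102/3438) = -60/7 - (4846/379 + 2102*(1/3438)) = -60/7 - (4846/379 + 1051/1719) = -60/7 - 1*8728603/651501 = -60/7 - 8728603/651501 = -100190281/4560507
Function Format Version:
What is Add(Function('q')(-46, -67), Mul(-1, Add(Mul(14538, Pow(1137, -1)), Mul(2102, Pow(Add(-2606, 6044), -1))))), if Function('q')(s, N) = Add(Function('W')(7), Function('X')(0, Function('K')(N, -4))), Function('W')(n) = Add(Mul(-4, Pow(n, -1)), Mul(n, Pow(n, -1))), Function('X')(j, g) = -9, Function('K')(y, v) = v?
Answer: Rational(-100190281, 4560507) ≈ -21.969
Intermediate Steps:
Function('W')(n) = Add(1, Mul(-4, Pow(n, -1))) (Function('W')(n) = Add(Mul(-4, Pow(n, -1)), 1) = Add(1, Mul(-4, Pow(n, -1))))
Function('q')(s, N) = Rational(-60, 7) (Function('q')(s, N) = Add(Mul(Pow(7, -1), Add(-4, 7)), -9) = Add(Mul(Rational(1, 7), 3), -9) = Add(Rational(3, 7), -9) = Rational(-60, 7))
Add(Function('q')(-46, -67), Mul(-1, Add(Mul(14538, Pow(1137, -1)), Mul(2102, Pow(Add(-2606, 6044), -1))))) = Add(Rational(-60, 7), Mul(-1, Add(Mul(14538, Pow(1137, -1)), Mul(2102, Pow(Add(-2606, 6044), -1))))) = Add(Rational(-60, 7), Mul(-1, Add(Mul(14538, Rational(1, 1137)), Mul(2102, Pow(3438, -1))))) = Add(Rational(-60, 7), Mul(-1, Add(Rational(4846, 379), Mul(2102, Rational(1, 3438))))) = Add(Rational(-60, 7), Mul(-1, Add(Rational(4846, 379), Rational(1051, 1719)))) = Add(Rational(-60, 7), Mul(-1, Rational(8728603, 651501))) = Add(Rational(-60, 7), Rational(-8728603, 651501)) = Rational(-100190281, 4560507)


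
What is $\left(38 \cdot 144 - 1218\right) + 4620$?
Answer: $8874$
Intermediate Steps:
$\left(38 \cdot 144 - 1218\right) + 4620 = \left(5472 - 1218\right) + 4620 = 4254 + 4620 = 8874$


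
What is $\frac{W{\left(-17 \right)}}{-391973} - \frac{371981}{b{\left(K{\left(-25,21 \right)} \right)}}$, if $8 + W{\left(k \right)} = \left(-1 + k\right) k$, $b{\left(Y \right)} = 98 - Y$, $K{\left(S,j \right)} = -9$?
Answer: $- \frac{145806540399}{41941111} \approx -3476.5$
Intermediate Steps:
$W{\left(k \right)} = -8 + k \left(-1 + k\right)$ ($W{\left(k \right)} = -8 + \left(-1 + k\right) k = -8 + k \left(-1 + k\right)$)
$\frac{W{\left(-17 \right)}}{-391973} - \frac{371981}{b{\left(K{\left(-25,21 \right)} \right)}} = \frac{-8 + \left(-17\right)^{2} - -17}{-391973} - \frac{371981}{98 - -9} = \left(-8 + 289 + 17\right) \left(- \frac{1}{391973}\right) - \frac{371981}{98 + 9} = 298 \left(- \frac{1}{391973}\right) - \frac{371981}{107} = - \frac{298}{391973} - \frac{371981}{107} = - \frac{145806540399}{41941111}$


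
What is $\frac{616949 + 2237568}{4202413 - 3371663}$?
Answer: $\frac{2854517}{830750} \approx 3.4361$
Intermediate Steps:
$\frac{616949 + 2237568}{4202413 - 3371663} = \frac{2854517}{830750}$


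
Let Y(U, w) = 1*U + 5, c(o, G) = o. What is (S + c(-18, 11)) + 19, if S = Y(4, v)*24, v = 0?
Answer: 217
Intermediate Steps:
Y(U, w) = 5 + U (Y(U, w) = U + 5 = 5 + U)
S = 216 (S = (5 + 4)*24 = 9*24 = 216)
(S + c(-18, 11)) + 19 = (216 - 18) + 19 = 198 + 19 = 217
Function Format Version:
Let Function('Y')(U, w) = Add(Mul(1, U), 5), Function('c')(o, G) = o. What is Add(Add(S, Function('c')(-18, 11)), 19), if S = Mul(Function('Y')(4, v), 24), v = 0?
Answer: 217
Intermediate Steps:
Function('Y')(U, w) = Add(5, U) (Function('Y')(U, w) = Add(U, 5) = Add(5, U))
S = 216 (S = Mul(Add(5, 4), 24) = Mul(9, 24) = 216)
Add(Add(S, Function('c')(-18, 11)), 19) = Add(Add(216, -18), 19) = Add(198, 19) = 217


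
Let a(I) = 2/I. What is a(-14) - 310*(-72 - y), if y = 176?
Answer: 538159/7 ≈ 76880.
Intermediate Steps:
a(-14) - 310*(-72 - y) = 2/(-14) - 310*(-72 - 1*176) = 2*(-1/14) - 310*(-72 - 176) = -1/7 - 310*(-248) = -1/7 + 76880 = 538159/7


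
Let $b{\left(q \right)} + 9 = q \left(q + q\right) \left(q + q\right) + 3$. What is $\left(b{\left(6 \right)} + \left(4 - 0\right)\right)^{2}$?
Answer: $743044$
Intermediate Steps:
$b{\left(q \right)} = -6 + 4 q^{3}$ ($b{\left(q \right)} = -9 + \left(q \left(q + q\right) \left(q + q\right) + 3\right) = -9 + \left(q 2 q 2 q + 3\right) = -9 + \left(q 4 q^{2} + 3\right) = -9 + \left(4 q^{3} + 3\right) = -9 + \left(3 + 4 q^{3}\right) = -6 + 4 q^{3}$)
$\left(b{\left(6 \right)} + \left(4 - 0\right)\right)^{2} = \left(\left(-6 + 4 \cdot 6^{3}\right) + \left(4 - 0\right)\right)^{2} = \left(\left(-6 + 4 \cdot 216\right) + \left(4 + 0\right)\right)^{2} = \left(\left(-6 + 864\right) + 4\right)^{2} = \left(858 + 4\right)^{2} = 862^{2} = 743044$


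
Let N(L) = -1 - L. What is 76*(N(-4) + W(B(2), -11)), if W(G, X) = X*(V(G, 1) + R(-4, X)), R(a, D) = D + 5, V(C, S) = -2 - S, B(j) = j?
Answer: 7752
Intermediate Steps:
R(a, D) = 5 + D
W(G, X) = X*(2 + X) (W(G, X) = X*((-2 - 1*1) + (5 + X)) = X*((-2 - 1) + (5 + X)) = X*(-3 + (5 + X)) = X*(2 + X))
76*(N(-4) + W(B(2), -11)) = 76*((-1 - 1*(-4)) - 11*(2 - 11)) = 76*((-1 + 4) - 11*(-9)) = 76*(3 + 99) = 76*102 = 7752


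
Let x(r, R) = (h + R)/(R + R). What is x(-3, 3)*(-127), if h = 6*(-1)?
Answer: 127/2 ≈ 63.500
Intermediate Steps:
h = -6
x(r, R) = (-6 + R)/(2*R) (x(r, R) = (-6 + R)/(R + R) = (-6 + R)/((2*R)) = (-6 + R)*(1/(2*R)) = (-6 + R)/(2*R))
x(-3, 3)*(-127) = ((½)*(-6 + 3)/3)*(-127) = ((½)*(⅓)*(-3))*(-127) = -½*(-127) = 127/2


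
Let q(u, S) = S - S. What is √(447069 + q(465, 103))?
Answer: √447069 ≈ 668.63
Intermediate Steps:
q(u, S) = 0
√(447069 + q(465, 103)) = √(447069 + 0) = √447069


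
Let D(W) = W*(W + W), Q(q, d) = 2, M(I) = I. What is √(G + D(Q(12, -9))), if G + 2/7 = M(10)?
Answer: 2*√217/7 ≈ 4.2088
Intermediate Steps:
G = 68/7 (G = -2/7 + 10 = 68/7 ≈ 9.7143)
D(W) = 2*W² (D(W) = W*(2*W) = 2*W²)
√(G + D(Q(12, -9))) = √(68/7 + 2*2²) = √(68/7 + 2*4) = √(68/7 + 8) = √(124/7) = 2*√217/7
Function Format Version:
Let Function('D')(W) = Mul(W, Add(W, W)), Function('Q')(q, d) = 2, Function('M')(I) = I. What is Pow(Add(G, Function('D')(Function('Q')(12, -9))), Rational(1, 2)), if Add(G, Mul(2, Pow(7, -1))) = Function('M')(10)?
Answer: Mul(Rational(2, 7), Pow(217, Rational(1, 2))) ≈ 4.2088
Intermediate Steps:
G = Rational(68, 7) (G = Add(Rational(-2, 7), 10) = Rational(68, 7) ≈ 9.7143)
Function('D')(W) = Mul(2, Pow(W, 2)) (Function('D')(W) = Mul(W, Mul(2, W)) = Mul(2, Pow(W, 2)))
Pow(Add(G, Function('D')(Function('Q')(12, -9))), Rational(1, 2)) = Pow(Add(Rational(68, 7), Mul(2, Pow(2, 2))), Rational(1, 2)) = Pow(Add(Rational(68, 7), Mul(2, 4)), Rational(1, 2)) = Pow(Add(Rational(68, 7), 8), Rational(1, 2)) = Pow(Rational(124, 7), Rational(1, 2)) = Mul(Rational(2, 7), Pow(217, Rational(1, 2)))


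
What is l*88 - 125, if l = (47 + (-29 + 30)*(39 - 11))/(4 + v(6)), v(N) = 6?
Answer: 535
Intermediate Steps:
l = 15/2 (l = (47 + (-29 + 30)*(39 - 11))/(4 + 6) = (47 + 1*28)/10 = (47 + 28)*(⅒) = 75*(⅒) = 15/2 ≈ 7.5000)
l*88 - 125 = (15/2)*88 - 125 = 660 - 125 = 535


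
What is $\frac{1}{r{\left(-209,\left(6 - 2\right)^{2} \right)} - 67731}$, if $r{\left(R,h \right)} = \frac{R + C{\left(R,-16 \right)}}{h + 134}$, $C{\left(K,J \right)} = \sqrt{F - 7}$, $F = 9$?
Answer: $- \frac{1523978850}{103222734899879} - \frac{150 \sqrt{2}}{103222734899879} \approx -1.4764 \cdot 10^{-5}$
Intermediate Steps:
$C{\left(K,J \right)} = \sqrt{2}$ ($C{\left(K,J \right)} = \sqrt{9 - 7} = \sqrt{2}$)
$r{\left(R,h \right)} = \frac{R + \sqrt{2}}{134 + h}$ ($r{\left(R,h \right)} = \frac{R + \sqrt{2}}{h + 134} = \frac{R + \sqrt{2}}{134 + h}$)
$\frac{1}{r{\left(-209,\left(6 - 2\right)^{2} \right)} - 67731} = \frac{1}{\frac{-209 + \sqrt{2}}{134 + \left(6 - 2\right)^{2}} - 67731} = \frac{1}{\frac{-209 + \sqrt{2}}{134 + 4^{2}} - 67731} = \frac{1}{\frac{-209 + \sqrt{2}}{134 + 16} - 67731} = \frac{1}{\frac{-209 + \sqrt{2}}{150} - 67731} = \frac{1}{\left(- \frac{209}{150} + \frac{\sqrt{2}}{150}\right) - 67731} = \frac{1}{- \frac{10159859}{150} + \frac{\sqrt{2}}{150}}$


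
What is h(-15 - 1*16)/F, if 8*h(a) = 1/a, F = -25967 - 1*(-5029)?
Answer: 1/5192624 ≈ 1.9258e-7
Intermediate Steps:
F = -20938 (F = -25967 + 5029 = -20938)
h(a) = 1/(8*a)
h(-15 - 1*16)/F = (1/(8*(-15 - 1*16)))/(-20938) = (1/(8*(-15 - 16)))*(-1/20938) = ((⅛)/(-31))*(-1/20938) = ((⅛)*(-1/31))*(-1/20938) = -1/248*(-1/20938) = 1/5192624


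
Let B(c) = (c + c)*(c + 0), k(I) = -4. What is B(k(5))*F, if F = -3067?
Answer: -98144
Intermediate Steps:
B(c) = 2*c² (B(c) = (2*c)*c = 2*c²)
B(k(5))*F = (2*(-4)²)*(-3067) = (2*16)*(-3067) = 32*(-3067) = -98144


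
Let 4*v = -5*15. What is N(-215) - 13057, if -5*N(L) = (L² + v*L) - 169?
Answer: -461489/20 ≈ -23074.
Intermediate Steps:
v = -75/4 (v = (-5*15)/4 = (¼)*(-75) = -75/4 ≈ -18.750)
N(L) = 169/5 - L²/5 + 15*L/4 (N(L) = -((L² - 75*L/4) - 169)/5 = -(-169 + L² - 75*L/4)/5 = 169/5 - L²/5 + 15*L/4)
N(-215) - 13057 = (169/5 - ⅕*(-215)² + (15/4)*(-215)) - 13057 = (169/5 - ⅕*46225 - 3225/4) - 13057 = (169/5 - 9245 - 3225/4) - 13057 = -200349/20 - 13057 = -461489/20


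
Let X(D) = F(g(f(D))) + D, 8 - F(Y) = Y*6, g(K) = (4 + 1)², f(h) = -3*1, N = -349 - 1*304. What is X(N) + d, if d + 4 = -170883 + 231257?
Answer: 59575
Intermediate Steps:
d = 60370 (d = -4 + (-170883 + 231257) = -4 + 60374 = 60370)
N = -653 (N = -349 - 304 = -653)
f(h) = -3
g(K) = 25 (g(K) = 5² = 25)
F(Y) = 8 - 6*Y (F(Y) = 8 - Y*6 = 8 - 6*Y)
X(D) = -142 + D (X(D) = (8 - 6*25) + D = (8 - 150) + D = -142 + D)
X(N) + d = (-142 - 653) + 60370 = -795 + 60370 = 59575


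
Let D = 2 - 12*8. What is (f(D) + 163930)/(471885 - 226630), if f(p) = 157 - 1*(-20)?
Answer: 164107/245255 ≈ 0.66913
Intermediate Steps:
D = -94 (D = 2 - 96 = -94)
f(p) = 177 (f(p) = 157 + 20 = 177)
(f(D) + 163930)/(471885 - 226630) = (177 + 163930)/(471885 - 226630) = 164107/245255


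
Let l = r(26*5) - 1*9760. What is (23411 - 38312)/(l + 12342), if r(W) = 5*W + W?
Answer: -14901/3362 ≈ -4.4322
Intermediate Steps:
r(W) = 6*W
l = -8980 (l = 6*(26*5) - 1*9760 = 6*130 - 9760 = 780 - 9760 = -8980)
(23411 - 38312)/(l + 12342) = (23411 - 38312)/(-8980 + 12342) = -14901/3362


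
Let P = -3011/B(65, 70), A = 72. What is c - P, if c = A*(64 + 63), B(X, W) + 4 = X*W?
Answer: 41571635/4546 ≈ 9144.7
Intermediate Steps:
B(X, W) = -4 + W*X (B(X, W) = -4 + X*W = -4 + W*X)
c = 9144 (c = 72*(64 + 63) = 72*127 = 9144)
P = -3011/4546 (P = -3011/(-4 + 70*65) = -3011/(-4 + 4550) = -3011/4546 ≈ -0.66234)
c - P = 9144 - 1*(-3011/4546) = 9144 + 3011/4546 = 41571635/4546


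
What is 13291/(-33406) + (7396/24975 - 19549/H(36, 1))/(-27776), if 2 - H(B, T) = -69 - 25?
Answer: -144806274372241/370782868377600 ≈ -0.39054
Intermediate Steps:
H(B, T) = 96 (H(B, T) = 2 - (-69 - 25) = 2 - 1*(-94) = 2 + 94 = 96)
13291/(-33406) + (7396/24975 - 19549/H(36, 1))/(-27776) = 13291/(-33406) + (7396/24975 - 19549/96)/(-27776) = 13291*(-1/33406) + (7396*(1/24975) - 19549*1/96)*(-1/27776) = -13291/33406 + (7396/24975 - 19549/96)*(-1/27776) = -13291/33406 - 162508753/799200*(-1/27776) = -13291/33406 + 162508753/22198579200 = -144806274372241/370782868377600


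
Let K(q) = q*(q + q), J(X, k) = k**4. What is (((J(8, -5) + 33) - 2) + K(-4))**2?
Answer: 473344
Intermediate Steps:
K(q) = 2*q**2 (K(q) = q*(2*q) = 2*q**2)
(((J(8, -5) + 33) - 2) + K(-4))**2 = ((((-5)**4 + 33) - 2) + 2*(-4)**2)**2 = (((625 + 33) - 2) + 2*16)**2 = ((658 - 2) + 32)**2 = (656 + 32)**2 = 688**2 = 473344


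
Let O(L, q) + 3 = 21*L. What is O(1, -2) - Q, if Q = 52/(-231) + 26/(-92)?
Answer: 196663/10626 ≈ 18.508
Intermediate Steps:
O(L, q) = -3 + 21*L
Q = -5395/10626 (Q = 52*(-1/231) + 26*(-1/92) = -52/231 - 13/46 = -5395/10626 ≈ -0.50772)
O(1, -2) - Q = (-3 + 21*1) - 1*(-5395/10626) = (-3 + 21) + 5395/10626 = 18 + 5395/10626 = 196663/10626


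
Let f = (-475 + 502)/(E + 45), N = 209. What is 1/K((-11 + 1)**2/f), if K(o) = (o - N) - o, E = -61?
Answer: -1/209 ≈ -0.0047847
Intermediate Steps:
f = -27/16 (f = (-475 + 502)/(-61 + 45) = 27/(-16) = 27*(-1/16) = -27/16 ≈ -1.6875)
K(o) = -209 (K(o) = (o - 1*209) - o = (o - 209) - o = (-209 + o) - o = -209)
1/K((-11 + 1)**2/f) = 1/(-209) = -1/209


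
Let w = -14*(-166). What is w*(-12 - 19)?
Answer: -72044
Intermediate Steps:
w = 2324
w*(-12 - 19) = 2324*(-12 - 19) = 2324*(-31) = -72044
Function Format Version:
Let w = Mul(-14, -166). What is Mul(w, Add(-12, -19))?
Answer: -72044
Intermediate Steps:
w = 2324
Mul(w, Add(-12, -19)) = Mul(2324, Add(-12, -19)) = Mul(2324, -31) = -72044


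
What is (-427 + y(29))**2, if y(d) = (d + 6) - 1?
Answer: 154449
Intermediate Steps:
y(d) = 5 + d (y(d) = (6 + d) - 1 = 5 + d)
(-427 + y(29))**2 = (-427 + (5 + 29))**2 = (-427 + 34)**2 = (-393)**2 = 154449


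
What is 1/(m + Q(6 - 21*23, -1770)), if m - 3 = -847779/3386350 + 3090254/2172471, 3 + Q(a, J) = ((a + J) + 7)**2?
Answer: 7356747170850/36913223227363300991 ≈ 1.9930e-7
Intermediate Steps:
Q(a, J) = -3 + (7 + J + a)**2 (Q(a, J) = -3 + ((a + J) + 7)**2 = -3 + ((J + a) + 7)**2 = -3 + (7 + J + a)**2)
m = 30693147853541/7356747170850 (m = 3 + (-847779/3386350 + 3090254/2172471) = 3 + 8622906340991/7356747170850 = 30693147853541/7356747170850 ≈ 4.1721)
1/(m + Q(6 - 21*23, -1770)) = 1/(30693147853541/7356747170850 + (-3 + (7 - 1770 + (6 - 21*23))**2)) = 1/(30693147853541/7356747170850 + (-3 + (7 - 1770 + (6 - 483))**2)) = 1/(30693147853541/7356747170850 + (-3 + (7 - 1770 - 477)**2)) = 1/(30693147853541/7356747170850 + (-3 + (-2240)**2)) = 1/(30693147853541/7356747170850 + (-3 + 5017600)) = 1/(30693147853541/7356747170850 + 5017597) = 1/(36913223227363300991/7356747170850) = 7356747170850/36913223227363300991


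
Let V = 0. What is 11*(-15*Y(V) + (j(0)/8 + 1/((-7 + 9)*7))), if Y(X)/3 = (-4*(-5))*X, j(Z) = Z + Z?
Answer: 11/14 ≈ 0.78571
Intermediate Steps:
j(Z) = 2*Z
Y(X) = 60*X (Y(X) = 3*((-4*(-5))*X) = 3*(20*X) = 60*X)
11*(-15*Y(V) + (j(0)/8 + 1/((-7 + 9)*7))) = 11*(-900*0 + ((2*0)/8 + 1/((-7 + 9)*7))) = 11*(-15*0 + (0*(⅛) + (⅐)/2)) = 11*(0 + (0 + (½)*(⅐))) = 11*(0 + (0 + 1/14)) = 11*(0 + 1/14) = 11*(1/14) = 11/14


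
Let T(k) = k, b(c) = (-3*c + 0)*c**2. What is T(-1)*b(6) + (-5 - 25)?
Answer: 618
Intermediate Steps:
b(c) = -3*c**3 (b(c) = (-3*c)*c**2 = -3*c**3)
T(-1)*b(6) + (-5 - 25) = -(-3)*6**3 + (-5 - 25) = -(-3)*216 - 30 = -1*(-648) - 30 = 648 - 30 = 618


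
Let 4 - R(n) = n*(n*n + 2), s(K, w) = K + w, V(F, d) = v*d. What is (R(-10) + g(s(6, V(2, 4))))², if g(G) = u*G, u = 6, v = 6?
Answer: 1449616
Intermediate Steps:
V(F, d) = 6*d
g(G) = 6*G
R(n) = 4 - n*(2 + n²) (R(n) = 4 - n*(n*n + 2) = 4 - n*(n² + 2) = 4 - n*(2 + n²))
(R(-10) + g(s(6, V(2, 4))))² = ((4 - 1*(-10)³ - 2*(-10)) + 6*(6 + 6*4))² = ((4 - 1*(-1000) + 20) + 6*(6 + 24))² = ((4 + 1000 + 20) + 6*30)² = (1024 + 180)² = 1204² = 1449616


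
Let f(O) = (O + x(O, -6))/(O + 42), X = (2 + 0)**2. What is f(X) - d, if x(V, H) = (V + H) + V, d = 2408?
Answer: -55381/23 ≈ -2407.9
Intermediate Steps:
x(V, H) = H + 2*V (x(V, H) = (H + V) + V = H + 2*V)
X = 4 (X = 2**2 = 4)
f(O) = (-6 + 3*O)/(42 + O) (f(O) = (O + (-6 + 2*O))/(O + 42) = (-6 + 3*O)/(42 + O))
f(X) - d = 3*(-2 + 4)/(42 + 4) - 1*2408 = 3*2/46 - 2408 = 3*(1/46)*2 - 2408 = 3/23 - 2408 = -55381/23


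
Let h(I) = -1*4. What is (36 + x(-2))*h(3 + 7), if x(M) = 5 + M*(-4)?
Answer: -196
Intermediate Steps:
x(M) = 5 - 4*M
h(I) = -4
(36 + x(-2))*h(3 + 7) = (36 + (5 - 4*(-2)))*(-4) = (36 + (5 + 8))*(-4) = (36 + 13)*(-4) = 49*(-4) = -196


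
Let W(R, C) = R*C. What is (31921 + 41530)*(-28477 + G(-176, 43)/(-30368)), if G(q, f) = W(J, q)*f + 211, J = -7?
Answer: -63523562847073/30368 ≈ -2.0918e+9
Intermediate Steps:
W(R, C) = C*R
G(q, f) = 211 - 7*f*q (G(q, f) = (q*(-7))*f + 211 = (-7*q)*f + 211 = -7*f*q + 211 = 211 - 7*f*q)
(31921 + 41530)*(-28477 + G(-176, 43)/(-30368)) = (31921 + 41530)*(-28477 + (211 - 7*43*(-176))/(-30368)) = 73451*(-28477 + (211 + 52976)*(-1/30368)) = 73451*(-28477 + 53187*(-1/30368)) = 73451*(-28477 - 53187/30368) = 73451*(-864842723/30368) = -63523562847073/30368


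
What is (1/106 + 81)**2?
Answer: 73736569/11236 ≈ 6562.5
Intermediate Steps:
(1/106 + 81)**2 = (8587/106)**2 = 73736569/11236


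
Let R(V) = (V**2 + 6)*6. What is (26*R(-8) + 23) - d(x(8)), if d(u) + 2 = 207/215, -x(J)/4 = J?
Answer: 2352968/215 ≈ 10944.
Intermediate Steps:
x(J) = -4*J
d(u) = -223/215 (d(u) = -2 + 207/215 = -223/215)
R(V) = 36 + 6*V**2 (R(V) = (6 + V**2)*6 = 36 + 6*V**2)
(26*R(-8) + 23) - d(x(8)) = (26*(36 + 6*(-8)**2) + 23) - 1*(-223/215) = (26*(36 + 6*64) + 23) + 223/215 = (26*(36 + 384) + 23) + 223/215 = (26*420 + 23) + 223/215 = (10920 + 23) + 223/215 = 10943 + 223/215 = 2352968/215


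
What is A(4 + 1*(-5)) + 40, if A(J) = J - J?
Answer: 40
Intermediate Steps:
A(J) = 0
A(4 + 1*(-5)) + 40 = 0 + 40 = 40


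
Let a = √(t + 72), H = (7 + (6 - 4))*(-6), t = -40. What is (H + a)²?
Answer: 2948 - 432*√2 ≈ 2337.1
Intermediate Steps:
H = -54 (H = (7 + 2)*(-6) = 9*(-6) = -54)
a = 4*√2 (a = √(-40 + 72) = √32 = 4*√2 ≈ 5.6569)
(H + a)² = (-54 + 4*√2)²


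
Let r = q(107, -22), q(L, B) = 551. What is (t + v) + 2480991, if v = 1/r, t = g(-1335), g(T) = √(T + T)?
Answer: 1367026042/551 + I*√2670 ≈ 2.481e+6 + 51.672*I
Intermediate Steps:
g(T) = √2*√T (g(T) = √(2*T) = √2*√T)
r = 551
t = I*√2670 (t = √2*√(-1335) = √2*(I*√1335) = I*√2670 ≈ 51.672*I)
v = 1/551 ≈ 0.0018149
(t + v) + 2480991 = (I*√2670 + 1/551) + 2480991 = (1/551 + I*√2670) + 2480991 = 1367026042/551 + I*√2670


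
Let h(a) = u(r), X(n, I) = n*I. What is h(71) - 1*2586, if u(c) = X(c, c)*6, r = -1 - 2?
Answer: -2532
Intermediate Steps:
X(n, I) = I*n
r = -3
u(c) = 6*c² (u(c) = (c*c)*6 = c²*6 = 6*c²)
h(a) = 54 (h(a) = 6*(-3)² = 6*9 = 54)
h(71) - 1*2586 = 54 - 1*2586 = 54 - 2586 = -2532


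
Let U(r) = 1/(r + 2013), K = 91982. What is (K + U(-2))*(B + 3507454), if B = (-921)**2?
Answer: 805698180248085/2011 ≈ 4.0065e+11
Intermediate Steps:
B = 848241
U(r) = 1/(2013 + r)
(K + U(-2))*(B + 3507454) = (91982 + 1/(2013 - 2))*(848241 + 3507454) = (91982 + 1/2011)*4355695 = (184975803/2011)*4355695 = 805698180248085/2011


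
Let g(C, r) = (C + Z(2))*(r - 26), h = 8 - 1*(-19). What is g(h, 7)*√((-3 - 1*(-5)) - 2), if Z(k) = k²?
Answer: 0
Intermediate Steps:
h = 27 (h = 8 + 19 = 27)
g(C, r) = (-26 + r)*(4 + C) (g(C, r) = (C + 2²)*(r - 26) = (C + 4)*(-26 + r) = (4 + C)*(-26 + r) = (-26 + r)*(4 + C))
g(h, 7)*√((-3 - 1*(-5)) - 2) = (-104 - 26*27 + 4*7 + 27*7)*√((-3 - 1*(-5)) - 2) = (-104 - 702 + 28 + 189)*√((-3 + 5) - 2) = -589*√(2 - 2) = -589*√0 = -589*0 = 0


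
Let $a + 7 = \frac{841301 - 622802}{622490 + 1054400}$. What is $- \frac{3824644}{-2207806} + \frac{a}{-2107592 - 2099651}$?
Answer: $\frac{13491604515305845033}{7788128077433795810} \approx 1.7323$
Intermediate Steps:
$a = - \frac{11519731}{1676890}$ ($a = -7 + \frac{841301 - 622802}{622490 + 1054400} = -7 + \frac{218499}{1676890} = - \frac{11519731}{1676890} \approx -6.8697$)
$- \frac{3824644}{-2207806} + \frac{a}{-2107592 - 2099651} = - \frac{3824644}{-2207806} - \frac{11519731}{1676890 \left(-2107592 - 2099651\right)} = \left(-3824644\right) \left(- \frac{1}{2207806}\right) - \frac{11519731}{1676890 \left(-2107592 - 2099651\right)} = \frac{1912322}{1103903} - \frac{11519731}{1676890 \left(-4207243\right)} = \frac{1912322}{1103903} - - \frac{11519731}{7055083714270} = \frac{1912322}{1103903} + \frac{11519731}{7055083714270} = \frac{13491604515305845033}{7788128077433795810}$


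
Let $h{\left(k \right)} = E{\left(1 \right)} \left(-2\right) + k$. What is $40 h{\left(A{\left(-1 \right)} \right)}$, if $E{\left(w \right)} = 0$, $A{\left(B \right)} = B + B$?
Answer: $-80$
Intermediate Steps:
$A{\left(B \right)} = 2 B$
$h{\left(k \right)} = k$ ($h{\left(k \right)} = 0 \left(-2\right) + k = 0 + k = k$)
$40 h{\left(A{\left(-1 \right)} \right)} = 40 \cdot 2 \left(-1\right) = 40 \left(-2\right) = -80$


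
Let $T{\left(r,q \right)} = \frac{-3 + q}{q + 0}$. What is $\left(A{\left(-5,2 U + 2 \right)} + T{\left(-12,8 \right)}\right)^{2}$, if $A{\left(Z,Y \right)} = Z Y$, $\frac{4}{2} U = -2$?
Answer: $\frac{25}{64} \approx 0.39063$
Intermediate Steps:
$U = -1$ ($U = \frac{1}{2} \left(-2\right) = -1$)
$T{\left(r,q \right)} = \frac{-3 + q}{q}$
$A{\left(Z,Y \right)} = Y Z$
$\left(A{\left(-5,2 U + 2 \right)} + T{\left(-12,8 \right)}\right)^{2} = \left(\left(2 \left(-1\right) + 2\right) \left(-5\right) + \frac{-3 + 8}{8}\right)^{2} = \left(\left(-2 + 2\right) \left(-5\right) + \frac{1}{8} \cdot 5\right)^{2} = \left(0 \left(-5\right) + \frac{5}{8}\right)^{2} = \left(0 + \frac{5}{8}\right)^{2} = \left(\frac{5}{8}\right)^{2} = \frac{25}{64}$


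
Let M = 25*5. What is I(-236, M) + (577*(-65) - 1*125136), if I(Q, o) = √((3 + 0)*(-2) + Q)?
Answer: -162641 + 11*I*√2 ≈ -1.6264e+5 + 15.556*I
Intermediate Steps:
M = 125
I(Q, o) = √(-6 + Q) (I(Q, o) = √(3*(-2) + Q) = √(-6 + Q))
I(-236, M) + (577*(-65) - 1*125136) = √(-6 - 236) + (577*(-65) - 1*125136) = √(-242) + (-37505 - 125136) = 11*I*√2 - 162641 = -162641 + 11*I*√2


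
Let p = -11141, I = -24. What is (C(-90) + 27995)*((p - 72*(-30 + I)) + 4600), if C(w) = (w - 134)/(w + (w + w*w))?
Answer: -36763976683/495 ≈ -7.4271e+7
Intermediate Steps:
C(w) = (-134 + w)/(w² + 2*w) (C(w) = (-134 + w)/(w + (w + w²)) = (-134 + w)/(w² + 2*w))
(C(-90) + 27995)*((p - 72*(-30 + I)) + 4600) = ((-134 - 90)/((-90)*(2 - 90)) + 27995)*((-11141 - 72*(-30 - 24)) + 4600) = (-1/90*(-224)/(-88) + 27995)*((-11141 - 72*(-54)) + 4600) = (-1/90*(-1/88)*(-224) + 27995)*((-11141 - 1*(-3888)) + 4600) = (-14/495 + 27995)*((-11141 + 3888) + 4600) = 13857511*(-7253 + 4600)/495 = (13857511/495)*(-2653) = -36763976683/495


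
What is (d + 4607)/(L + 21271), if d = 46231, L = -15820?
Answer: 16946/1817 ≈ 9.3264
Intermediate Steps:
(d + 4607)/(L + 21271) = (46231 + 4607)/(-15820 + 21271) = 50838/5451 = 50838*(1/5451) = 16946/1817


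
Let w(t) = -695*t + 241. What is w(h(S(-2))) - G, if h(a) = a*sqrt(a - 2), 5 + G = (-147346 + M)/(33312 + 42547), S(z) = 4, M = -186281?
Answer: 2713563/10837 - 2780*sqrt(2) ≈ -3681.1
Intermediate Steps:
G = -101846/10837 (G = -5 + (-147346 - 186281)/(33312 + 42547) = -5 - 333627/75859 = -5 - 333627*1/75859 = -5 - 47661/10837 = -101846/10837 ≈ -9.3980)
h(a) = a*sqrt(-2 + a)
w(t) = 241 - 695*t
w(h(S(-2))) - G = (241 - 2780*sqrt(-2 + 4)) - 1*(-101846/10837) = (241 - 2780*sqrt(2)) + 101846/10837 = 2713563/10837 - 2780*sqrt(2)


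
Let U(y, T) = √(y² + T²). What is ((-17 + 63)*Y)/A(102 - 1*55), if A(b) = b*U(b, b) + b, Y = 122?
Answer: -5612/207599 + 5612*√2/4417 ≈ 1.7698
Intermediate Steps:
U(y, T) = √(T² + y²)
A(b) = b + b*√2*√(b²) (A(b) = b*√(b² + b²) + b = b*√(2*b²) + b = b*(√2*√(b²)) + b = b*√2*√(b²) + b = b + b*√2*√(b²))
((-17 + 63)*Y)/A(102 - 1*55) = ((-17 + 63)*122)/(((102 - 1*55)*(1 + √2*√((102 - 1*55)²)))) = (46*122)/(((102 - 55)*(1 + √2*√((102 - 55)²)))) = 5612/((47*(1 + √2*√(47²)))) = 5612/((47*(1 + √2*√2209))) = 5612/((47*(1 + √2*47))) = 5612/((47*(1 + 47*√2))) = 5612/(47 + 2209*√2)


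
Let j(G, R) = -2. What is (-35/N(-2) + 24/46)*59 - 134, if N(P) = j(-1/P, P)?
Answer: 42747/46 ≈ 929.28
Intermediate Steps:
N(P) = -2
(-35/N(-2) + 24/46)*59 - 134 = (-35/(-2) + 24/46)*59 - 134 = (-35*(-½) + 24*(1/46))*59 - 134 = (35/2 + 12/23)*59 - 134 = (829/46)*59 - 134 = 48911/46 - 134 = 42747/46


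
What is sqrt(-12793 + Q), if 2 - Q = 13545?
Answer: 4*I*sqrt(1646) ≈ 162.28*I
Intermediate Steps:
Q = -13543 (Q = 2 - 1*13545 = 2 - 13545 = -13543)
sqrt(-12793 + Q) = sqrt(-12793 - 13543) = sqrt(-26336) = 4*I*sqrt(1646)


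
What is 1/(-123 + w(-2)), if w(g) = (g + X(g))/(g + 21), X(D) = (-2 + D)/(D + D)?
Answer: -19/2338 ≈ -0.0081266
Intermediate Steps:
X(D) = (-2 + D)/(2*D) (X(D) = (-2 + D)/((2*D)) = (-2 + D)*(1/(2*D)) = (-2 + D)/(2*D))
w(g) = (g + (-2 + g)/(2*g))/(21 + g) (w(g) = (g + (-2 + g)/(2*g))/(g + 21) = (g + (-2 + g)/(2*g))/(21 + g))
1/(-123 + w(-2)) = 1/(-123 + (-1 + (-2)**2 + (1/2)*(-2))/((-2)*(21 - 2))) = 1/(-123 - 1/2*(-1 + 4 - 1)/19) = 1/(-123 - 1/2*1/19*2) = 1/(-123 - 1/19) = 1/(-2338/19) = -19/2338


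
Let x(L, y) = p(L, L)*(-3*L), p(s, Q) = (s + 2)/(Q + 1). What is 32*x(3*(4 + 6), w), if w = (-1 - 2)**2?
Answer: -92160/31 ≈ -2972.9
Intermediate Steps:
w = 9 (w = (-3)**2 = 9)
p(s, Q) = (2 + s)/(1 + Q)
x(L, y) = -3*L*(2 + L)/(1 + L) (x(L, y) = ((2 + L)/(1 + L))*(-3*L) = -3*L*(2 + L)/(1 + L))
32*x(3*(4 + 6), w) = 32*(-3*3*(4 + 6)*(2 + 3*(4 + 6))/(1 + 3*(4 + 6))) = 32*(-3*3*10*(2 + 3*10)/(1 + 3*10)) = 32*(-3*30*(2 + 30)/(1 + 30)) = 32*(-3*30*32/31) = 32*(-3*30*1/31*32) = 32*(-2880/31) = -92160/31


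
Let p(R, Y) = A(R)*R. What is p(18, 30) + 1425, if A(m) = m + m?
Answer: 2073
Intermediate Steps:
A(m) = 2*m
p(R, Y) = 2*R² (p(R, Y) = (2*R)*R = 2*R²)
p(18, 30) + 1425 = 2*18² + 1425 = 2*324 + 1425 = 648 + 1425 = 2073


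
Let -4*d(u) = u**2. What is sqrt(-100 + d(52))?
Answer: 2*I*sqrt(194) ≈ 27.857*I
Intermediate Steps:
d(u) = -u**2/4
sqrt(-100 + d(52)) = sqrt(-100 - 1/4*52**2) = sqrt(-100 - 1/4*2704) = sqrt(-100 - 676) = sqrt(-776) = 2*I*sqrt(194)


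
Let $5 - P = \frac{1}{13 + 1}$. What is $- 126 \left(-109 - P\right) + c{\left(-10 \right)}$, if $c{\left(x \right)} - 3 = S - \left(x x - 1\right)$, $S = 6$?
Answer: $14265$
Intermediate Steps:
$c{\left(x \right)} = 10 - x^{2}$ ($c{\left(x \right)} = 3 - \left(-7 + x x\right) = 3 - \left(-7 + x^{2}\right) = 10 - x^{2}$)
$P = \frac{69}{14}$ ($P = 5 - \frac{1}{13 + 1} = 5 - \frac{1}{14} = \frac{69}{14} \approx 4.9286$)
$- 126 \left(-109 - P\right) + c{\left(-10 \right)} = - 126 \left(-109 - \frac{69}{14}\right) + \left(10 - \left(-10\right)^{2}\right) = - 126 \left(-109 - \frac{69}{14}\right) + \left(10 - 100\right) = \left(-126\right) \left(- \frac{1595}{14}\right) + \left(10 - 100\right) = 14355 - 90 = 14265$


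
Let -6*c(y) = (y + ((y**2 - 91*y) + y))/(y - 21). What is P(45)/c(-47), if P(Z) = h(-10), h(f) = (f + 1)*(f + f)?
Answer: 540/47 ≈ 11.489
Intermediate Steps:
h(f) = 2*f*(1 + f) (h(f) = (1 + f)*(2*f) = 2*f*(1 + f))
P(Z) = 180 (P(Z) = 2*(-10)*(1 - 10) = 2*(-10)*(-9) = 180)
c(y) = -(y**2 - 89*y)/(6*(-21 + y)) (c(y) = -(y + ((y**2 - 91*y) + y))/(6*(y - 21)) = -(y + (y**2 - 90*y))/(6*(-21 + y)) = -(y**2 - 89*y)/(6*(-21 + y)))
P(45)/c(-47) = 180/(((1/6)*(-47)*(89 - 1*(-47))/(-21 - 47))) = 180/(((1/6)*(-47)*(89 + 47)/(-68))) = 180/(((1/6)*(-47)*(-1/68)*136)) = 180/(47/3) = 180*(3/47) = 540/47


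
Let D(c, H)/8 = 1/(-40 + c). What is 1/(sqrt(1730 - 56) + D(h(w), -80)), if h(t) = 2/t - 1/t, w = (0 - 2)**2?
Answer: 2544/21159685 + 75843*sqrt(186)/42319370 ≈ 0.024562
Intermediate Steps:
w = 4 (w = (-2)**2 = 4)
h(t) = 1/t
D(c, H) = 8/(-40 + c)
1/(sqrt(1730 - 56) + D(h(w), -80)) = 1/(sqrt(1730 - 56) + 8/(-40 + 1/4)) = 1/(sqrt(1674) + 8/(-40 + 1/4)) = 1/(3*sqrt(186) + 8/(-159/4)) = 1/(3*sqrt(186) + 8*(-4/159)) = 1/(3*sqrt(186) - 32/159) = 1/(-32/159 + 3*sqrt(186))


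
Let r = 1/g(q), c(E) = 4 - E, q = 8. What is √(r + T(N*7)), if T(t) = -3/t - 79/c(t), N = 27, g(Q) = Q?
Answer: √129476690/15540 ≈ 0.73223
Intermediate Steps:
T(t) = -79/(4 - t) - 3/t (T(t) = -3/t - 79/(4 - t) = -79/(4 - t) - 3/t)
r = ⅛ (r = 1/8 = ⅛ ≈ 0.12500)
√(r + T(N*7)) = √(⅛ + 4*(3 + 19*(27*7))/(((27*7))*(-4 + 27*7))) = √(⅛ + 4*(3 + 19*189)/(189*(-4 + 189))) = √(⅛ + 4*(1/189)*(3 + 3591)/185) = √(⅛ + 4*(1/189)*(1/185)*3594) = √(⅛ + 4792/11655) = √(49991/93240) = √129476690/15540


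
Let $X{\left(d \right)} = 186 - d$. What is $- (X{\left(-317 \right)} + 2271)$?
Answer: $-2774$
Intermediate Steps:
$- (X{\left(-317 \right)} + 2271) = - (\left(186 - -317\right) + 2271) = - (\left(186 + 317\right) + 2271) = - (503 + 2271) = \left(-1\right) 2774 = -2774$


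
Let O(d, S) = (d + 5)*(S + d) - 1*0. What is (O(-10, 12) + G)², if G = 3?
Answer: 49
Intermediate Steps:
O(d, S) = (5 + d)*(S + d) (O(d, S) = (5 + d)*(S + d) + 0 = (5 + d)*(S + d))
(O(-10, 12) + G)² = (((-10)² + 5*12 + 5*(-10) + 12*(-10)) + 3)² = ((100 + 60 - 50 - 120) + 3)² = (-10 + 3)² = (-7)² = 49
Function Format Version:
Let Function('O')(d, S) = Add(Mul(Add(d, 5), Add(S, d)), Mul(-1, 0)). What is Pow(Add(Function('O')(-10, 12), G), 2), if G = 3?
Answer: 49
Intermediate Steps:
Function('O')(d, S) = Mul(Add(5, d), Add(S, d)) (Function('O')(d, S) = Add(Mul(Add(5, d), Add(S, d)), 0) = Mul(Add(5, d), Add(S, d)))
Pow(Add(Function('O')(-10, 12), G), 2) = Pow(Add(Add(Pow(-10, 2), Mul(5, 12), Mul(5, -10), Mul(12, -10)), 3), 2) = Pow(Add(Add(100, 60, -50, -120), 3), 2) = Pow(Add(-10, 3), 2) = Pow(-7, 2) = 49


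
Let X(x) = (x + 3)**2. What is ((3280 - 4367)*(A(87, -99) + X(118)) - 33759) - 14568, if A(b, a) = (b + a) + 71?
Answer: -16027227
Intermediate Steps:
A(b, a) = 71 + a + b (A(b, a) = (a + b) + 71 = 71 + a + b)
X(x) = (3 + x)**2
((3280 - 4367)*(A(87, -99) + X(118)) - 33759) - 14568 = ((3280 - 4367)*((71 - 99 + 87) + (3 + 118)**2) - 33759) - 14568 = (-1087*(59 + 121**2) - 33759) - 14568 = (-1087*(59 + 14641) - 33759) - 14568 = (-1087*14700 - 33759) - 14568 = (-15978900 - 33759) - 14568 = -16012659 - 14568 = -16027227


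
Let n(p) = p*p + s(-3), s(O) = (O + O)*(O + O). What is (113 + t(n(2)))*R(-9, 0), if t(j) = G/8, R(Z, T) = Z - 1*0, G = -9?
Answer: -8055/8 ≈ -1006.9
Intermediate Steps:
s(O) = 4*O² (s(O) = (2*O)*(2*O) = 4*O²)
R(Z, T) = Z (R(Z, T) = Z + 0 = Z)
n(p) = 36 + p² (n(p) = p*p + 4*(-3)² = p² + 4*9 = p² + 36 = 36 + p²)
t(j) = -9/8
(113 + t(n(2)))*R(-9, 0) = (113 - 9/8)*(-9) = (895/8)*(-9) = -8055/8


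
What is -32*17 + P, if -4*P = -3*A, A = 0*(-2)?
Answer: -544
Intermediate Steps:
A = 0
P = 0 (P = -(-3)*0/4 = -1/4*0 = 0)
-32*17 + P = -32*17 + 0 = -544 + 0 = -544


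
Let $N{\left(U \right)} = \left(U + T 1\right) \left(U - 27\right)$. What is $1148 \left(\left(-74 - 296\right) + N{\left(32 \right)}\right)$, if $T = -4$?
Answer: $-264040$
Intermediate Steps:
$N{\left(U \right)} = \left(-27 + U\right) \left(-4 + U\right)$ ($N{\left(U \right)} = \left(U - 4\right) \left(U - 27\right) = \left(U - 4\right) \left(-27 + U\right) = \left(-4 + U\right) \left(-27 + U\right) = \left(-27 + U\right) \left(-4 + U\right)$)
$1148 \left(\left(-74 - 296\right) + N{\left(32 \right)}\right) = 1148 \left(\left(-74 - 296\right) + \left(108 + 32^{2} - 992\right)\right) = 1148 \left(-370 + \left(108 + 1024 - 992\right)\right) = 1148 \left(-370 + 140\right) = 1148 \left(-230\right) = -264040$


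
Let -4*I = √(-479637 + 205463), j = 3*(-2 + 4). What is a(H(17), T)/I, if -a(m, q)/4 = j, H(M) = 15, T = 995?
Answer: -48*I*√274174/137087 ≈ -0.18334*I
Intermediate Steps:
j = 6 (j = 3*2 = 6)
I = -I*√274174/4 (I = -√(-479637 + 205463)/4 = -I*√274174/4 ≈ -130.9*I)
a(m, q) = -24 (a(m, q) = -4*6 = -24)
a(H(17), T)/I = -24*2*I*√274174/137087 = -48*I*√274174/137087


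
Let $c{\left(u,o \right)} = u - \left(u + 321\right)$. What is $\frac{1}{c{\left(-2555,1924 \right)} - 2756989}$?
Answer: $- \frac{1}{2757310} \approx -3.6267 \cdot 10^{-7}$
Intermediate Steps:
$c{\left(u,o \right)} = -321$ ($c{\left(u,o \right)} = u - \left(321 + u\right) = -321$)
$\frac{1}{c{\left(-2555,1924 \right)} - 2756989} = \frac{1}{-321 - 2756989} = \frac{1}{-2757310} = - \frac{1}{2757310}$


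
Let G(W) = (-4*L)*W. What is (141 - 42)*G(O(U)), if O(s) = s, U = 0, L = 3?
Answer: 0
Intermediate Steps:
G(W) = -12*W (G(W) = (-4*3)*W = -12*W)
(141 - 42)*G(O(U)) = (141 - 42)*(-12*0) = 99*0 = 0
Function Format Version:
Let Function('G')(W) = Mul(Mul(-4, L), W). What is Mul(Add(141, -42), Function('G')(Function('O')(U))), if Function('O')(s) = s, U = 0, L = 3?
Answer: 0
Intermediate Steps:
Function('G')(W) = Mul(-12, W) (Function('G')(W) = Mul(Mul(-4, 3), W) = Mul(-12, W))
Mul(Add(141, -42), Function('G')(Function('O')(U))) = Mul(Add(141, -42), Mul(-12, 0)) = Mul(99, 0) = 0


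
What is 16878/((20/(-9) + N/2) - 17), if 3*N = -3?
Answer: -303804/355 ≈ -855.79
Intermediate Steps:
N = -1 (N = (⅓)*(-3) = -1)
16878/((20/(-9) + N/2) - 17) = 16878/((20/(-9) - 1/2) - 17) = 16878/((20*(-⅑) - 1*½) - 17) = 16878/((-20/9 - ½) - 17) = 16878/(-49/18 - 17) = 16878/(-355/18) = -18/355*16878 = -303804/355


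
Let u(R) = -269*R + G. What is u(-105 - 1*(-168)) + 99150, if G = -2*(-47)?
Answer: 82297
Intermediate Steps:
G = 94
u(R) = 94 - 269*R (u(R) = -269*R + 94 = 94 - 269*R)
u(-105 - 1*(-168)) + 99150 = (94 - 269*(-105 - 1*(-168))) + 99150 = (94 - 269*(-105 + 168)) + 99150 = (94 - 269*63) + 99150 = (94 - 16947) + 99150 = -16853 + 99150 = 82297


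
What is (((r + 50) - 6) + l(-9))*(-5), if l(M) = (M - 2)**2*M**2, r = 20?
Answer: -49325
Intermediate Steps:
l(M) = M**2*(-2 + M)**2 (l(M) = (-2 + M)**2*M**2 = M**2*(-2 + M)**2)
(((r + 50) - 6) + l(-9))*(-5) = (((20 + 50) - 6) + (-9)**2*(-2 - 9)**2)*(-5) = ((70 - 6) + 81*(-11)**2)*(-5) = (64 + 81*121)*(-5) = (64 + 9801)*(-5) = 9865*(-5) = -49325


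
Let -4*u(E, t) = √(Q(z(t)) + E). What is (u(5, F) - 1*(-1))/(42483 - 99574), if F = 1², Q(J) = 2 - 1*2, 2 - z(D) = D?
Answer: -1/57091 + √5/228364 ≈ -7.7242e-6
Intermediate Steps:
z(D) = 2 - D
Q(J) = 0 (Q(J) = 2 - 2 = 0)
F = 1
u(E, t) = -√E/4 (u(E, t) = -√(0 + E)/4 = -√E/4)
(u(5, F) - 1*(-1))/(42483 - 99574) = (-√5/4 - 1*(-1))/(42483 - 99574) = (-√5/4 + 1)/(-57091) = -(1 - √5/4)/57091 = -1/57091 + √5/228364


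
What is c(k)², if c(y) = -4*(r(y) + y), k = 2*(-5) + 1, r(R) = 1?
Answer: 1024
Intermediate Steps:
k = -9 (k = -10 + 1 = -9)
c(y) = -4 - 4*y (c(y) = -4*(1 + y) = -4 - 4*y)
c(k)² = (-4 - 4*(-9))² = (-4 + 36)² = 32² = 1024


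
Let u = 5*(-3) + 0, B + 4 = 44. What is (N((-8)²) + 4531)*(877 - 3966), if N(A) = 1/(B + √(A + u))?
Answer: -657827262/47 ≈ -1.3996e+7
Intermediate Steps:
B = 40 (B = -4 + 44 = 40)
u = -15 (u = -15 + 0 = -15)
N(A) = 1/(40 + √(-15 + A)) (N(A) = 1/(40 + √(A - 15)) = 1/(40 + √(-15 + A)))
(N((-8)²) + 4531)*(877 - 3966) = (1/(40 + √(-15 + (-8)²)) + 4531)*(877 - 3966) = (1/(40 + √(-15 + 64)) + 4531)*(-3089) = (1/(40 + √49) + 4531)*(-3089) = (1/(40 + 7) + 4531)*(-3089) = (1/47 + 4531)*(-3089) = (212958/47)*(-3089) = -657827262/47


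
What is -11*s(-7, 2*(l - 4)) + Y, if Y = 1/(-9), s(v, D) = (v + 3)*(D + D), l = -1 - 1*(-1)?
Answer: -6337/9 ≈ -704.11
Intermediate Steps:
l = 0 (l = -1 + 1 = 0)
s(v, D) = 2*D*(3 + v) (s(v, D) = (3 + v)*(2*D) = 2*D*(3 + v))
Y = -1/9 ≈ -0.11111
-11*s(-7, 2*(l - 4)) + Y = -22*2*(0 - 4)*(3 - 7) - 1/9 = -22*2*(-4)*(-4) - 1/9 = -22*(-8)*(-4) - 1/9 = -11*64 - 1/9 = -704 - 1/9 = -6337/9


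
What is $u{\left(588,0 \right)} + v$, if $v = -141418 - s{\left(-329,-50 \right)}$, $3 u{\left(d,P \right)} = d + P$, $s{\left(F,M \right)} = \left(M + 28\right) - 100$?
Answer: $-141100$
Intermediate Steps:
$s{\left(F,M \right)} = -72 + M$ ($s{\left(F,M \right)} = \left(28 + M\right) - 100 = -72 + M$)
$u{\left(d,P \right)} = \frac{P}{3} + \frac{d}{3}$ ($u{\left(d,P \right)} = \frac{d + P}{3} = \frac{P + d}{3} = \frac{P}{3} + \frac{d}{3}$)
$v = -141296$ ($v = -141418 - \left(-72 - 50\right) = -141418 - -122 = -141418 + 122 = -141296$)
$u{\left(588,0 \right)} + v = \left(\frac{1}{3} \cdot 0 + \frac{1}{3} \cdot 588\right) - 141296 = \left(0 + 196\right) - 141296 = 196 - 141296 = -141100$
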